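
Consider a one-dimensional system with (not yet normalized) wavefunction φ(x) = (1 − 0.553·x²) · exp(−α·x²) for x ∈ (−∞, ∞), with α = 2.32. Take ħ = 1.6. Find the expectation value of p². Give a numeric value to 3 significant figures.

p² φ = −ħ² d²φ/dx²; ⟨p²⟩ = −ħ² ∫ φ*·φ'' dx / ∫|φ|² dx.
Expand each integrand as polynomial × e^(−2αx²) and use ∫x^(2j)·e^(−2αx²) dx = (2j−1)!!/(4α)^j · √(π/(2α)), odd powers → 0; here √(π/(2α)) = 0.82284. Differentiate with the product rule, d/dx e^(−αx²) = −2αx·e^(−αx²).
State is unnormalized: ∫|φ|² dx = 0.73354, and ∫φ*·(−ħ² φ'') dx = 5.5909, so ⟨p²⟩ = 5.5909 / 0.73354.
⟨p²⟩ = 7.6219.

7.62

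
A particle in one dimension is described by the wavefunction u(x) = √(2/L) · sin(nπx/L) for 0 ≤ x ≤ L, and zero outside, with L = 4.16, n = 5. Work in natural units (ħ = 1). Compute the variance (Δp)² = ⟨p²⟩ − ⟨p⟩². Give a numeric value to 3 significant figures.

Compute ⟨p⟩ and ⟨p²⟩ separately; (Δp)² = ⟨p²⟩ − ⟨p⟩².
d/dx sin(nπx/L) = (nπ/L)·cos(nπx/L) and d²/dx² sin(nπx/L) = −(nπ/L)²·sin(nπx/L); on 0 ≤ x ≤ L, ∫sin²(nπx/L) dx = L/2 and ∫sin(nπx/L)·cos(nπx/L) dx = 0.
⟨p⟩ = 0.0000 and ⟨p²⟩ = 14.258.
(Δp)² = 14.258 − (0.0000)² = 14.258.

14.3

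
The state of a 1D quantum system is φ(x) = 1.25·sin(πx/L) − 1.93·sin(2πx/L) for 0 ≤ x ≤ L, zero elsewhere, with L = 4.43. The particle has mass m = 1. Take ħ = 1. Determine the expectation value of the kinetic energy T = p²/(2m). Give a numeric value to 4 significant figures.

0.7829

T = −(ħ²/2m) d²/dx², so ⟨T⟩ = −(ħ²/2m) ∫ φ*·φ'' dx / ∫|φ|² dx; with m = 1.
d²/dx² sin(jπx/L) = −(jπ/L)²·sin(jπx/L); on 0 ≤ x ≤ L, ∫sin²(jπx/L) dx = L/2 and ∫sin(jπx/L)·sin(lπx/L) dx = 0 for j ≠ l, so only diagonal terms survive in ∫|φ|² and ∫φ·φ″; ∫φ·φ′ dx = [φ²/2] between the walls = 0.
State is unnormalized: ∫|φ|² dx = 11.712, and ∫φ*·(−ħ²/2m · φ'') dx = 9.1690, so ⟨T⟩ = 9.1690 / 11.712.
⟨T⟩ = 0.78290.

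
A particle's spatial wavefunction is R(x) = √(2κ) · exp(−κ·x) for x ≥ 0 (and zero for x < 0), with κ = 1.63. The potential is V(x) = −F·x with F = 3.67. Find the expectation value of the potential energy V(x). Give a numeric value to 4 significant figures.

⟨V⟩ = ∫ V(x)·|R|² dx.
Every integrand reduces to terms xʲ·e^(−2κx) on [0, ∞); use ∫₀^∞ xʲ·e^(−2κx) dx = j!/(2κ)^(j+1).
⟨V⟩ = -1.1258.

-1.126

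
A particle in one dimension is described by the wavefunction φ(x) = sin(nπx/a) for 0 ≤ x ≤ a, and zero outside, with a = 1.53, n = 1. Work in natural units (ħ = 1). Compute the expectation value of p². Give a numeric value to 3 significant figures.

4.22

p² φ = −ħ² d²φ/dx²; ⟨p²⟩ = −ħ² ∫ φ*·φ'' dx / ∫|φ|² dx.
d/dx sin(nπx/a) = (nπ/a)·cos(nπx/a) and d²/dx² sin(nπx/a) = −(nπ/a)²·sin(nπx/a); on 0 ≤ x ≤ a, ∫sin²(nπx/a) dx = a/2 and ∫sin(nπx/a)·cos(nπx/a) dx = 0.
State is unnormalized: ∫|φ|² dx = 0.76500, and ∫φ*·(−ħ² φ'') dx = 3.2254, so ⟨p²⟩ = 3.2254 / 0.76500.
⟨p²⟩ = 4.2162.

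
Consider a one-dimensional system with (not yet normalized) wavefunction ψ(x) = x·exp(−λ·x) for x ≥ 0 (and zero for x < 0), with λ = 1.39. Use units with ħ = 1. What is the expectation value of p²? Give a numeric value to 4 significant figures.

1.932

p² ψ = −ħ² d²ψ/dx²; ⟨p²⟩ = −ħ² ∫ ψ*·ψ'' dx / ∫|ψ|² dx.
Differentiate x·exp(−λ·x) with the product rule; every integrand then reduces to terms xʲ·e^(−2λx) on [0, ∞), with ∫₀^∞ xʲ·e^(−2λx) dx = j!/(2λ)^(j+1).
State is unnormalized: ∫|ψ|² dx = 0.093088, and ∫ψ*·(−ħ² ψ'') dx = 0.17986, so ⟨p²⟩ = 0.17986 / 0.093088.
⟨p²⟩ = 1.9321.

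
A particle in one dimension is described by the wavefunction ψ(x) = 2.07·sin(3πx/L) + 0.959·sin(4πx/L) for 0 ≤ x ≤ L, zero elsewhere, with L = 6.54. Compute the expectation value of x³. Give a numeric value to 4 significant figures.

30.49

⟨x³⟩ = ∫ x³·|ψ|² dx / ∫|ψ|² dx (integrals over the domain).
On 0 ≤ x ≤ L (j ≠ l): ∫sin²(jπx/L) dx = L/2, ∫sin(jπx/L)·sin(lπx/L) dx = 0; diagonal moments ∫x·sin²(jπx/L) dx = L²/4, ∫x²·sin²(jπx/L) dx = L³·(1/6 − 1/(4j²π²)); cross terms ∫x·sin(jπx/L)·sin(lπx/L) dx = 0 for j + l even and −4jlL²/(π²(j² − l²)²) for j + l odd, ∫x²·sin(jπx/L)·sin(lπx/L) dx = (−1)^(j+l)·4jlL³/(π²(j² − l²)²); higher powers the same way via product-to-sum and parts.
State is unnormalized: ∫|ψ|² dx = 17.019, and ∫ψ*·x³·ψ dx = 518.92, so ⟨x³⟩ = 518.92 / 17.019.
⟨x³⟩ = 30.491.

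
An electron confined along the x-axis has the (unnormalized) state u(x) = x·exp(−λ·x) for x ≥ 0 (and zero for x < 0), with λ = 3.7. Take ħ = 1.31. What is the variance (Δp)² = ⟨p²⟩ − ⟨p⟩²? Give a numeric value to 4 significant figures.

Compute ⟨p⟩ and ⟨p²⟩ separately; (Δp)² = ⟨p²⟩ − ⟨p⟩².
Differentiate x·exp(−λ·x) with the product rule; every integrand then reduces to terms xʲ·e^(−2λx) on [0, ∞), with ∫₀^∞ xʲ·e^(−2λx) dx = j!/(2λ)^(j+1).
Normalization: ∫|u|² dx = 0.0049355.
⟨p⟩ = 0.0000 and ⟨p²⟩ = 23.493.
(Δp)² = 23.493 − (0.0000)² = 23.493.

23.49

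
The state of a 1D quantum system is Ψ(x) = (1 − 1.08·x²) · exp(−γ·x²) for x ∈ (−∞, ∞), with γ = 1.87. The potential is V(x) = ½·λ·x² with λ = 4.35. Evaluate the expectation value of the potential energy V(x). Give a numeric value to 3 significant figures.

0.168

⟨V⟩ = ∫ V(x)·|Ψ|² dx / ∫|Ψ|² dx.
Expand each integrand as polynomial × e^(−2γx²) and use ∫x^(2j)·e^(−2γx²) dx = (2j−1)!!/(4γ)^j · √(π/(2γ)), odd powers → 0; here √(π/(2γ)) = 0.91651.
State is unnormalized: ∫|Ψ|² dx = 0.70917, and ∫Ψ*·V(x)·Ψ dx = 0.11896, so ⟨V⟩ = 0.11896 / 0.70917.
⟨V⟩ = 0.16775.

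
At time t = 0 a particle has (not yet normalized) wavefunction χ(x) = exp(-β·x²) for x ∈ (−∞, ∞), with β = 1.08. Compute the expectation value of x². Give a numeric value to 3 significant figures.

⟨x²⟩ = ∫ x²·|χ|² dx / ∫|χ|² dx (integrals over the domain).
Gaussian moments: ∫x^(2j)·e^(−2βx²) dx = (2j−1)!!/(4β)^j · √(π/(2β)), odd powers integrate to 0; here √(π/(2β)) = 1.2060.
State is unnormalized: ∫|χ|² dx = 1.2060, and ∫χ*·x²·χ dx = 0.27917, so ⟨x²⟩ = 0.27917 / 1.2060.
⟨x²⟩ = 0.23148.

0.231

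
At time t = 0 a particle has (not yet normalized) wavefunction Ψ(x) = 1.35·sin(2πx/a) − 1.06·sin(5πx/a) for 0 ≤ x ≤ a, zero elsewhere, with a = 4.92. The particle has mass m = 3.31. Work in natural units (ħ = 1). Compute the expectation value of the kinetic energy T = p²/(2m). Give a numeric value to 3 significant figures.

0.740

T = −(ħ²/2m) d²/dx², so ⟨T⟩ = −(ħ²/2m) ∫ Ψ*·Ψ'' dx / ∫|Ψ|² dx; with m = 3.31.
d²/dx² sin(jπx/a) = −(jπ/a)²·sin(jπx/a); on 0 ≤ x ≤ a, ∫sin²(jπx/a) dx = a/2 and ∫sin(jπx/a)·sin(lπx/a) dx = 0 for j ≠ l, so only diagonal terms survive in ∫|Ψ|² and ∫Ψ·Ψ″; ∫Ψ·Ψ′ dx = [Ψ²/2] between the walls = 0.
State is unnormalized: ∫|Ψ|² dx = 7.2474, and ∫Ψ*·(−ħ²/2m · Ψ'') dx = 5.3605, so ⟨T⟩ = 5.3605 / 7.2474.
⟨T⟩ = 0.73964.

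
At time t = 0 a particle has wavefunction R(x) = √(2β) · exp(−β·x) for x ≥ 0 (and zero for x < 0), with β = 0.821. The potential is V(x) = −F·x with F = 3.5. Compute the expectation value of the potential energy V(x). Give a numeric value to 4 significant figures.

⟨V⟩ = ∫ V(x)·|R|² dx.
Every integrand reduces to terms xʲ·e^(−2βx) on [0, ∞); use ∫₀^∞ xʲ·e^(−2βx) dx = j!/(2β)^(j+1).
⟨V⟩ = -2.1315.

-2.132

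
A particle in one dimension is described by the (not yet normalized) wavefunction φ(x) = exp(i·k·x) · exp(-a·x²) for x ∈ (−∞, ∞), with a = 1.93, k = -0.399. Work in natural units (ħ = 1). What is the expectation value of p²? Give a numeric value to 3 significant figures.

p² φ = −ħ² d²φ/dx²; ⟨p²⟩ = −ħ² ∫ φ*·φ'' dx / ∫|φ|² dx.
Gaussian moments: ∫x^(2j)·e^(−2ax²) dx = (2j−1)!!/(4a)^j · √(π/(2a)), odd powers integrate to 0; here √(π/(2a)) = 0.90216. Derivatives: φ′ = (ik − 2ax)·φ, φ″ = ((ik − 2ax)² − 2a)·φ; the odd-in-x pieces drop out.
State is unnormalized: ∫|φ|² dx = 0.90216, and ∫φ*·(−ħ² φ'') dx = 1.8848, so ⟨p²⟩ = 1.8848 / 0.90216.
⟨p²⟩ = 2.0892.

2.09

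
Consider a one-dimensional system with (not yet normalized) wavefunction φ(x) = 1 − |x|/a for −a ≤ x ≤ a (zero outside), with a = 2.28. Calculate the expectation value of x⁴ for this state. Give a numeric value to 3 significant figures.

⟨x⁴⟩ = ∫ x⁴·|φ|² dx / ∫|φ|² dx (integrals over the domain).
φ is even, so ∫ over [−a, a] = 2∫₀ᵃ with φ = 1 − x/a there: ∫₀ᵃ (1 − x/a)² dx = a/3, ∫₀ᵃ x²(1 − x/a)² dx = a³/30, ∫₀ᵃ x⁴(1 − x/a)² dx = a⁵/105.
State is unnormalized: ∫|φ|² dx = 1.5200, and ∫φ*·x⁴·φ dx = 1.1736, so ⟨x⁴⟩ = 1.1736 / 1.5200.
⟨x⁴⟩ = 0.77210.

0.772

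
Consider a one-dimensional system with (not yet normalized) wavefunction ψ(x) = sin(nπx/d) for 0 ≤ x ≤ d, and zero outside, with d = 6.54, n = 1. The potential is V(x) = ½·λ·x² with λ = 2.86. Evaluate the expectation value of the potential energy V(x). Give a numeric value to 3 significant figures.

17.3

⟨V⟩ = ∫ V(x)·|ψ|² dx / ∫|ψ|² dx.
With sin²θ = (1 − cos2θ)/2 on 0 ≤ x ≤ d: ∫sin²(nπx/d) dx = d/2, ∫x·sin²(nπx/d) dx = d²/4, ∫x²·sin²(nπx/d) dx = d³·(1/6 − 1/(4n²π²)); higher powers xᵏ the same way, integrating xᵏ·cos(2nπx/d) by parts.
State is unnormalized: ∫|ψ|² dx = 3.2700, and ∫ψ*·V(x)·ψ dx = 56.536, so ⟨V⟩ = 56.536 / 3.2700.
⟨V⟩ = 17.289.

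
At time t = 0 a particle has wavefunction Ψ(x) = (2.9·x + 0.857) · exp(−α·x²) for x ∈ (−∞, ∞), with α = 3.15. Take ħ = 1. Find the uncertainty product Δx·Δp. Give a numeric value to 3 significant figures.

0.683

Δx = √(⟨x²⟩−⟨x⟩²), Δp = √(⟨p²⟩−⟨p⟩²).
Expand each integrand as polynomial × e^(−2αx²) and use ∫x^(2j)·e^(−2αx²) dx = (2j−1)!!/(4α)^j · √(π/(2α)), odd powers → 0; here √(π/(2α)) = 0.70616. Differentiate with the product rule, d/dx e^(−αx²) = −2αx·e^(−αx²).
Normalization: ∫|Ψ|² dx = 0.98998.
⟨x⟩ = 0.28140, ⟨x²⟩ = 0.15494 ⇒ Δx = 0.27523.
⟨p⟩ = 0.0000, ⟨p²⟩ = 6.1495 ⇒ Δp = 2.4798.
Δx·Δp = 0.68253.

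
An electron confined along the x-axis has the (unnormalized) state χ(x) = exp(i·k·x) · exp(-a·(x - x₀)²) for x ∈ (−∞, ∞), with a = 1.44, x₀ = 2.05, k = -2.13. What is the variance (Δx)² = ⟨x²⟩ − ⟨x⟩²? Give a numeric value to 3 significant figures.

0.174

Compute ⟨x⟩ and ⟨x²⟩ separately, then (Δx)² = ⟨x²⟩ − ⟨x⟩².
Gaussian moments (u = x − x₀): ∫u^(2j)·e^(−2au²) du = (2j−1)!!/(4a)^j · √(π/(2a)), odd powers integrate to 0; here √(π/(2a)) = 1.0444.
Normalization: ∫|χ|² dx = 1.0444.
⟨x⟩ = 2.0500 and ⟨x²⟩ = 4.3761.
(Δx)² = 4.3761 − (2.0500)² = 0.17361.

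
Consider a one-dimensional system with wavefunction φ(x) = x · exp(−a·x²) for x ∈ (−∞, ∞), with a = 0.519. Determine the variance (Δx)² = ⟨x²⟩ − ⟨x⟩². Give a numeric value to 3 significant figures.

1.45

Compute ⟨x⟩ and ⟨x²⟩ separately, then (Δx)² = ⟨x²⟩ − ⟨x⟩².
Expand each integrand as polynomial × e^(−2ax²) and use ∫x^(2j)·e^(−2ax²) dx = (2j−1)!!/(4a)^j · √(π/(2a)), odd powers → 0; here √(π/(2a)) = 1.7397.
Normalization: ∫|φ|² dx = 0.83801.
⟨x⟩ = 0.0000 and ⟨x²⟩ = 1.4451.
(Δx)² = 1.4451 − (0.0000)² = 1.4451.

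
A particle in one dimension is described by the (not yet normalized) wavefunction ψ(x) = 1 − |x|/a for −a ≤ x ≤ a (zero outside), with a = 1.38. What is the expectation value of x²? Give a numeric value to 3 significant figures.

⟨x²⟩ = ∫ x²·|ψ|² dx / ∫|ψ|² dx (integrals over the domain).
ψ is even, so ∫ over [−a, a] = 2∫₀ᵃ with ψ = 1 − x/a there: ∫₀ᵃ (1 − x/a)² dx = a/3, ∫₀ᵃ x²(1 − x/a)² dx = a³/30, ∫₀ᵃ x⁴(1 − x/a)² dx = a⁵/105.
State is unnormalized: ∫|ψ|² dx = 0.92000, and ∫ψ*·x²·ψ dx = 0.17520, so ⟨x²⟩ = 0.17520 / 0.92000.
⟨x²⟩ = 0.19044.

0.190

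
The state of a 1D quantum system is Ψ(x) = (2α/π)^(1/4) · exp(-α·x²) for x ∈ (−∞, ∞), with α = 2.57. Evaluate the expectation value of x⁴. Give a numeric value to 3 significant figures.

⟨x⁴⟩ = ∫ x⁴·|Ψ|² dx (integrals over the domain).
Gaussian moments: ∫x^(2j)·e^(−2αx²) dx = (2j−1)!!/(4α)^j · √(π/(2α)), odd powers integrate to 0; here √(π/(2α)) = 0.78180.
⟨x⁴⟩ = 0.028388.

0.0284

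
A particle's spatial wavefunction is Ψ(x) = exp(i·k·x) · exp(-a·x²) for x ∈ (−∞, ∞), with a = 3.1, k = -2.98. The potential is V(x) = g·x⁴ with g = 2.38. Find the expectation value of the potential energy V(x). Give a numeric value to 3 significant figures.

0.0464

⟨V⟩ = ∫ V(x)·|Ψ|² dx / ∫|Ψ|² dx.
Gaussian moments: ∫x^(2j)·e^(−2ax²) dx = (2j−1)!!/(4a)^j · √(π/(2a)), odd powers integrate to 0; here √(π/(2a)) = 0.71183.
State is unnormalized: ∫|Ψ|² dx = 0.71183, and ∫Ψ*·V(x)·Ψ dx = 0.033055, so ⟨V⟩ = 0.033055 / 0.71183.
⟨V⟩ = 0.046436.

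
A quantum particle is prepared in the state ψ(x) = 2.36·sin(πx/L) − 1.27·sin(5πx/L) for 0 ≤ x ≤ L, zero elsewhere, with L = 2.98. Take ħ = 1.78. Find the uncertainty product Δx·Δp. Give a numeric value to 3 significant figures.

2.75

Δx = √(⟨x²⟩−⟨x⟩²), Δp = √(⟨p²⟩−⟨p⟩²).
On 0 ≤ x ≤ L (j ≠ l): ∫sin²(jπx/L) dx = L/2, ∫sin(jπx/L)·sin(lπx/L) dx = 0; diagonal moments ∫x·sin²(jπx/L) dx = L²/4, ∫x²·sin²(jπx/L) dx = L³·(1/6 − 1/(4j²π²)); cross terms ∫x·sin(jπx/L)·sin(lπx/L) dx = 0 for j + l even and −4jlL²/(π²(j² − l²)²) for j + l odd, ∫x²·sin(jπx/L)·sin(lπx/L) dx = (−1)^(j+l)·4jlL³/(π²(j² − l²)²); higher powers the same way via product-to-sum and parts. d²/dx² sin(jπx/L) = −(jπ/L)²·sin(jπx/L); on 0 ≤ x ≤ L, ∫sin²(jπx/L) dx = L/2 and ∫sin(jπx/L)·sin(lπx/L) dx = 0 for j ≠ l, so only diagonal terms survive in ∫|ψ|² and ∫ψ·ψ″; ∫ψ·ψ′ dx = [ψ²/2] between the walls = 0.
Normalization: ∫|ψ|² dx = 10.702.
⟨x⟩ = 1.4900, ⟨x²⟩ = 2.5551 ⇒ Δx = 0.57878.
⟨p⟩ = 0.0000, ⟨p²⟩ = 22.499 ⇒ Δp = 4.7433.
Δx·Δp = 2.7453.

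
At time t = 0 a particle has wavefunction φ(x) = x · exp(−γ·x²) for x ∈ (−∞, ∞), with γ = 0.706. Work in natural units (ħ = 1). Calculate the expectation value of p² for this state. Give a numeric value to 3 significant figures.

2.12

p² φ = −ħ² d²φ/dx²; ⟨p²⟩ = −ħ² ∫ φ*·φ'' dx / ∫|φ|² dx.
Expand each integrand as polynomial × e^(−2γx²) and use ∫x^(2j)·e^(−2γx²) dx = (2j−1)!!/(4γ)^j · √(π/(2γ)), odd powers → 0; here √(π/(2γ)) = 1.4916. Differentiate with the product rule, d/dx e^(−γx²) = −2γx·e^(−γx²).
State is unnormalized: ∫|φ|² dx = 0.52819, and ∫φ*·(−ħ² φ'') dx = 1.1187, so ⟨p²⟩ = 1.1187 / 0.52819.
⟨p²⟩ = 2.1180.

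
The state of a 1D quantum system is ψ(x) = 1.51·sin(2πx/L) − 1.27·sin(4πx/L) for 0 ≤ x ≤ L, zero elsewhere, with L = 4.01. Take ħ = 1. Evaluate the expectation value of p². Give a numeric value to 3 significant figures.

5.51

p² ψ = −ħ² d²ψ/dx²; ⟨p²⟩ = −ħ² ∫ ψ*·ψ'' dx / ∫|ψ|² dx.
d²/dx² sin(jπx/L) = −(jπ/L)²·sin(jπx/L); on 0 ≤ x ≤ L, ∫sin²(jπx/L) dx = L/2 and ∫sin(jπx/L)·sin(lπx/L) dx = 0 for j ≠ l, so only diagonal terms survive in ∫|ψ|² and ∫ψ·ψ″; ∫ψ·ψ′ dx = [ψ²/2] between the walls = 0.
State is unnormalized: ∫|ψ|² dx = 7.8055, and ∫ψ*·(−ħ² ψ'') dx = 42.982, so ⟨p²⟩ = 42.982 / 7.8055.
⟨p²⟩ = 5.5066.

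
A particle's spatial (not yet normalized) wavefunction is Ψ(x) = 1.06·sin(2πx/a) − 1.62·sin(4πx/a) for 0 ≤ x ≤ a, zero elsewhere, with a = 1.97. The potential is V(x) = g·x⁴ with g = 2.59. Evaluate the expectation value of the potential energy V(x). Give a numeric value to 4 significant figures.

⟨V⟩ = ∫ V(x)·|Ψ|² dx / ∫|Ψ|² dx.
On 0 ≤ x ≤ a (j ≠ l): ∫sin²(jπx/a) dx = a/2, ∫sin(jπx/a)·sin(lπx/a) dx = 0; diagonal moments ∫x·sin²(jπx/a) dx = a²/4, ∫x²·sin²(jπx/a) dx = a³·(1/6 − 1/(4j²π²)); cross terms ∫x·sin(jπx/a)·sin(lπx/a) dx = 0 for j + l even and −4jla²/(π²(j² − l²)²) for j + l odd, ∫x²·sin(jπx/a)·sin(lπx/a) dx = (−1)^(j+l)·4jla³/(π²(j² − l²)²); higher powers the same way via product-to-sum and parts.
State is unnormalized: ∫|Ψ|² dx = 3.6918, and ∫Ψ*·V(x)·Ψ dx = 17.240, so ⟨V⟩ = 17.240 / 3.6918.
⟨V⟩ = 4.6698.

4.670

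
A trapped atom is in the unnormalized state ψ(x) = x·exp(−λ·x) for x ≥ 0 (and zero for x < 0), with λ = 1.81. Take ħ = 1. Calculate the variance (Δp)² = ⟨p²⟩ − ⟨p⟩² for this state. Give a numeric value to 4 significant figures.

3.276

Compute ⟨p⟩ and ⟨p²⟩ separately; (Δp)² = ⟨p²⟩ − ⟨p⟩².
Differentiate x·exp(−λ·x) with the product rule; every integrand then reduces to terms xʲ·e^(−2λx) on [0, ∞), with ∫₀^∞ xʲ·e^(−2λx) dx = j!/(2λ)^(j+1).
Normalization: ∫|ψ|² dx = 0.042160.
⟨p⟩ = 0.0000 and ⟨p²⟩ = 3.2761.
(Δp)² = 3.2761 − (0.0000)² = 3.2761.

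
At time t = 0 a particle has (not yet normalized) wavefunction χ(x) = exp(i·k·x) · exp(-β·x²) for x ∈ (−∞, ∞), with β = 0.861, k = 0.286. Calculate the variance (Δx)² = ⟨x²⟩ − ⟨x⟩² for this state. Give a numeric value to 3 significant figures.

0.290

Compute ⟨x⟩ and ⟨x²⟩ separately, then (Δx)² = ⟨x²⟩ − ⟨x⟩².
Gaussian moments: ∫x^(2j)·e^(−2βx²) dx = (2j−1)!!/(4β)^j · √(π/(2β)), odd powers integrate to 0; here √(π/(2β)) = 1.3507.
Normalization: ∫|χ|² dx = 1.3507.
⟨x⟩ = 0.0000 and ⟨x²⟩ = 0.29036.
(Δx)² = 0.29036 − (0.0000)² = 0.29036.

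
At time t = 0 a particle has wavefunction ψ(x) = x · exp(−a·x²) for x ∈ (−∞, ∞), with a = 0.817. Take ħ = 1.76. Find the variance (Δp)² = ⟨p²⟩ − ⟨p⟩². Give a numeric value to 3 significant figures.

Compute ⟨p⟩ and ⟨p²⟩ separately; (Δp)² = ⟨p²⟩ − ⟨p⟩².
Expand each integrand as polynomial × e^(−2ax²) and use ∫x^(2j)·e^(−2ax²) dx = (2j−1)!!/(4a)^j · √(π/(2a)), odd powers → 0; here √(π/(2a)) = 1.3866. Differentiate with the product rule, d/dx e^(−ax²) = −2ax·e^(−ax²).
Normalization: ∫|ψ|² dx = 0.42429.
⟨p⟩ = 0.0000 and ⟨p²⟩ = 7.5922.
(Δp)² = 7.5922 − (0.0000)² = 7.5922.

7.59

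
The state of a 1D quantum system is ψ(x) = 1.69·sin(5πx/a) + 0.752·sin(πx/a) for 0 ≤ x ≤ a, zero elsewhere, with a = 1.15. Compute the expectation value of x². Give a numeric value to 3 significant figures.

0.434

⟨x²⟩ = ∫ x²·|ψ|² dx / ∫|ψ|² dx (integrals over the domain).
On 0 ≤ x ≤ a (j ≠ l): ∫sin²(jπx/a) dx = a/2, ∫sin(jπx/a)·sin(lπx/a) dx = 0; diagonal moments ∫x·sin²(jπx/a) dx = a²/4, ∫x²·sin²(jπx/a) dx = a³·(1/6 − 1/(4j²π²)); cross terms ∫x·sin(jπx/a)·sin(lπx/a) dx = 0 for j + l even and −4jla²/(π²(j² − l²)²) for j + l odd, ∫x²·sin(jπx/a)·sin(lπx/a) dx = (−1)^(j+l)·4jla³/(π²(j² − l²)²); higher powers the same way via product-to-sum and parts.
State is unnormalized: ∫|ψ|² dx = 1.9674, and ∫ψ*·x²·ψ dx = 0.85472, so ⟨x²⟩ = 0.85472 / 1.9674.
⟨x²⟩ = 0.43444.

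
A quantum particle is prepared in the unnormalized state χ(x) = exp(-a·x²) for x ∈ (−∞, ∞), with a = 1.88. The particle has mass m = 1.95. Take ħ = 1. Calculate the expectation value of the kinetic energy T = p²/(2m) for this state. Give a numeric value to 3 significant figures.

T = −(ħ²/2m) d²/dx², so ⟨T⟩ = −(ħ²/2m) ∫ χ*·χ'' dx / ∫|χ|² dx; with m = 1.95.
Gaussian moments: ∫x^(2j)·e^(−2ax²) dx = (2j−1)!!/(4a)^j · √(π/(2a)), odd powers integrate to 0; here √(π/(2a)) = 0.91407. Derivatives: d/dx e^(−ax²) = −2ax·e^(−ax²), d²/dx² e^(−ax²) = (4a²x² − 2a)·e^(−ax²).
State is unnormalized: ∫|χ|² dx = 0.91407, and ∫χ*·(−ħ²/2m · χ'') dx = 0.44063, so ⟨T⟩ = 0.44063 / 0.91407.
⟨T⟩ = 0.48205.

0.482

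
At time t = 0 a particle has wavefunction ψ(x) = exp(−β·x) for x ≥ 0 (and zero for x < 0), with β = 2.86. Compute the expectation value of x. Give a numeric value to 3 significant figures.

0.175

⟨x⟩ = ∫ x·|ψ|² dx / ∫|ψ|² dx (integrals over the domain).
Every integrand reduces to terms xʲ·e^(−2βx) on [0, ∞); use ∫₀^∞ xʲ·e^(−2βx) dx = j!/(2β)^(j+1).
State is unnormalized: ∫|ψ|² dx = 0.17483, and ∫ψ*·x·ψ dx = 0.030564, so ⟨x⟩ = 0.030564 / 0.17483.
⟨x⟩ = 0.17483.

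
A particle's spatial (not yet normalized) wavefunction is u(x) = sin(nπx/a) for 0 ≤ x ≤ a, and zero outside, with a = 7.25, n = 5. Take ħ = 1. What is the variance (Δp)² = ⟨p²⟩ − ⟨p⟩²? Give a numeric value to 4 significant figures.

Compute ⟨p⟩ and ⟨p²⟩ separately; (Δp)² = ⟨p²⟩ − ⟨p⟩².
d/dx sin(nπx/a) = (nπ/a)·cos(nπx/a) and d²/dx² sin(nπx/a) = −(nπ/a)²·sin(nπx/a); on 0 ≤ x ≤ a, ∫sin²(nπx/a) dx = a/2 and ∫sin(nπx/a)·cos(nπx/a) dx = 0.
Normalization: ∫|u|² dx = 3.6250.
⟨p⟩ = 0.0000 and ⟨p²⟩ = 4.6942.
(Δp)² = 4.6942 − (0.0000)² = 4.6942.

4.694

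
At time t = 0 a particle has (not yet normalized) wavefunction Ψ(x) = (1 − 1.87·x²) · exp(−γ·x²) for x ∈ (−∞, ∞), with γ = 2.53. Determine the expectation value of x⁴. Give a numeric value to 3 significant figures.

⟨x⁴⟩ = ∫ x⁴·|Ψ|² dx / ∫|Ψ|² dx (integrals over the domain).
Expand each integrand as polynomial × e^(−2γx²) and use ∫x^(2j)·e^(−2γx²) dx = (2j−1)!!/(4γ)^j · √(π/(2γ)), odd powers → 0; here √(π/(2γ)) = 0.78795.
State is unnormalized: ∫|Ψ|² dx = 0.57747, and ∫Ψ*·x⁴·Ψ dx = 0.0080146, so ⟨x⁴⟩ = 0.0080146 / 0.57747.
⟨x⁴⟩ = 0.013879.

0.0139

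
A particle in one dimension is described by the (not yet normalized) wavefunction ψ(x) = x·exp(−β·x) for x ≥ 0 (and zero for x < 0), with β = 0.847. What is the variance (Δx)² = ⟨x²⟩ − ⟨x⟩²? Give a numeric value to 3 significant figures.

1.05

Compute ⟨x⟩ and ⟨x²⟩ separately, then (Δx)² = ⟨x²⟩ − ⟨x⟩².
Every integrand reduces to terms xʲ·e^(−2βx) on [0, ∞); use ∫₀^∞ xʲ·e^(−2βx) dx = j!/(2β)^(j+1).
Normalization: ∫|ψ|² dx = 0.41142.
⟨x⟩ = 1.7710 and ⟨x²⟩ = 4.1817.
(Δx)² = 4.1817 − (1.7710)² = 1.0454.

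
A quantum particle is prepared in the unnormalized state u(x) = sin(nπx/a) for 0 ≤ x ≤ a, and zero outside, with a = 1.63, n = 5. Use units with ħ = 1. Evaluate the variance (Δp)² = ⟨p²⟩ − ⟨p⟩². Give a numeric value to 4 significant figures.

Compute ⟨p⟩ and ⟨p²⟩ separately; (Δp)² = ⟨p²⟩ − ⟨p⟩².
d/dx sin(nπx/a) = (nπ/a)·cos(nπx/a) and d²/dx² sin(nπx/a) = −(nπ/a)²·sin(nπx/a); on 0 ≤ x ≤ a, ∫sin²(nπx/a) dx = a/2 and ∫sin(nπx/a)·cos(nπx/a) dx = 0.
Normalization: ∫|u|² dx = 0.81500.
⟨p⟩ = 0.0000 and ⟨p²⟩ = 92.868.
(Δp)² = 92.868 − (0.0000)² = 92.868.

92.87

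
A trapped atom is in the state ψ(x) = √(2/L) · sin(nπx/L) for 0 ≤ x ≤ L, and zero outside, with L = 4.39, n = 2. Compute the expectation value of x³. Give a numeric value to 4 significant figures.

⟨x³⟩ = ∫ x³·|ψ|² dx (integrals over the domain).
With sin²θ = (1 − cos2θ)/2 on 0 ≤ x ≤ L: ∫sin²(nπx/L) dx = L/2, ∫x·sin²(nπx/L) dx = L²/4, ∫x²·sin²(nπx/L) dx = L³·(1/6 − 1/(4n²π²)); higher powers xᵏ the same way, integrating xᵏ·cos(2nπx/L) by parts.
⟨x³⟩ = 19.544.

19.54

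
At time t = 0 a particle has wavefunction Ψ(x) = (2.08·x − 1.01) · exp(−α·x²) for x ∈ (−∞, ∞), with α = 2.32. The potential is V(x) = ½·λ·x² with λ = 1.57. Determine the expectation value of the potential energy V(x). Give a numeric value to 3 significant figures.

0.138

⟨V⟩ = ∫ V(x)·|Ψ|² dx / ∫|Ψ|² dx.
Expand each integrand as polynomial × e^(−2αx²) and use ∫x^(2j)·e^(−2αx²) dx = (2j−1)!!/(4α)^j · √(π/(2α)), odd powers → 0; here √(π/(2α)) = 0.82284.
State is unnormalized: ∫|Ψ|² dx = 1.2230, and ∫Ψ*·V(x)·Ψ dx = 0.16835, so ⟨V⟩ = 0.16835 / 1.2230.
⟨V⟩ = 0.13766.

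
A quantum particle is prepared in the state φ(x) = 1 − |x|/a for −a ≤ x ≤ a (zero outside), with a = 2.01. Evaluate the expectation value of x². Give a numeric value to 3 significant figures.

0.404

⟨x²⟩ = ∫ x²·|φ|² dx / ∫|φ|² dx (integrals over the domain).
φ is even, so ∫ over [−a, a] = 2∫₀ᵃ with φ = 1 − x/a there: ∫₀ᵃ (1 − x/a)² dx = a/3, ∫₀ᵃ x²(1 − x/a)² dx = a³/30, ∫₀ᵃ x⁴(1 − x/a)² dx = a⁵/105.
State is unnormalized: ∫|φ|² dx = 1.3400, and ∫φ*·x²·φ dx = 0.54137, so ⟨x²⟩ = 0.54137 / 1.3400.
⟨x²⟩ = 0.40401.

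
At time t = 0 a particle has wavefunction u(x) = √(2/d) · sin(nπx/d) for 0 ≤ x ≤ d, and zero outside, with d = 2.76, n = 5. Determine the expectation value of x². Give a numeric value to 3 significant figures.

2.52

⟨x²⟩ = ∫ x²·|u|² dx (integrals over the domain).
With sin²θ = (1 − cos2θ)/2 on 0 ≤ x ≤ d: ∫sin²(nπx/d) dx = d/2, ∫x·sin²(nπx/d) dx = d²/4, ∫x²·sin²(nπx/d) dx = d³·(1/6 − 1/(4n²π²)); higher powers xᵏ the same way, integrating xᵏ·cos(2nπx/d) by parts.
⟨x²⟩ = 2.5238.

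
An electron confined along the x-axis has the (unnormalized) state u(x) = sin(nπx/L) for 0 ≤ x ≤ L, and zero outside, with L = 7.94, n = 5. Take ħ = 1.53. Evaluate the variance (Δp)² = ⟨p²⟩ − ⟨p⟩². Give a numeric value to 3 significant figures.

9.16

Compute ⟨p⟩ and ⟨p²⟩ separately; (Δp)² = ⟨p²⟩ − ⟨p⟩².
d/dx sin(nπx/L) = (nπ/L)·cos(nπx/L) and d²/dx² sin(nπx/L) = −(nπ/L)²·sin(nπx/L); on 0 ≤ x ≤ L, ∫sin²(nπx/L) dx = L/2 and ∫sin(nπx/L)·cos(nπx/L) dx = 0.
Normalization: ∫|u|² dx = 3.9700.
⟨p⟩ = 0.0000 and ⟨p²⟩ = 9.1618.
(Δp)² = 9.1618 − (0.0000)² = 9.1618.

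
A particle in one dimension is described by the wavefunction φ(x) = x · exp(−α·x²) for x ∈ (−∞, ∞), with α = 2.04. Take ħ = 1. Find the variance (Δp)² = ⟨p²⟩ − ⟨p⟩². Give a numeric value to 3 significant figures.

6.12

Compute ⟨p⟩ and ⟨p²⟩ separately; (Δp)² = ⟨p²⟩ − ⟨p⟩².
Expand each integrand as polynomial × e^(−2αx²) and use ∫x^(2j)·e^(−2αx²) dx = (2j−1)!!/(4α)^j · √(π/(2α)), odd powers → 0; here √(π/(2α)) = 0.87750. Differentiate with the product rule, d/dx e^(−αx²) = −2αx·e^(−αx²).
Normalization: ∫|φ|² dx = 0.10754.
⟨p⟩ = 0.0000 and ⟨p²⟩ = 6.1200.
(Δp)² = 6.1200 − (0.0000)² = 6.1200.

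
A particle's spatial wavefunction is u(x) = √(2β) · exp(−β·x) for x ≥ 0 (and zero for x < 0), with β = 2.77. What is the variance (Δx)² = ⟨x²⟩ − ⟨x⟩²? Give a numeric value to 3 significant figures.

Compute ⟨x⟩ and ⟨x²⟩ separately, then (Δx)² = ⟨x²⟩ − ⟨x⟩².
Every integrand reduces to terms xʲ·e^(−2βx) on [0, ∞); use ∫₀^∞ xʲ·e^(−2βx) dx = j!/(2β)^(j+1).
⟨x⟩ = 0.18051 and ⟨x²⟩ = 0.065164.
(Δx)² = 0.065164 − (0.18051)² = 0.032582.

0.0326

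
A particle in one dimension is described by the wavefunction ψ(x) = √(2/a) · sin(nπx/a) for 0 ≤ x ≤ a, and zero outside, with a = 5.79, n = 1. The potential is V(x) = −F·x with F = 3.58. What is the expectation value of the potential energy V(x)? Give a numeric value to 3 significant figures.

-10.4

⟨V⟩ = ∫ V(x)·|ψ|² dx.
With sin²θ = (1 − cos2θ)/2 on 0 ≤ x ≤ a: ∫sin²(nπx/a) dx = a/2, ∫x·sin²(nπx/a) dx = a²/4, ∫x²·sin²(nπx/a) dx = a³·(1/6 − 1/(4n²π²)); higher powers xᵏ the same way, integrating xᵏ·cos(2nπx/a) by parts.
⟨V⟩ = -10.364.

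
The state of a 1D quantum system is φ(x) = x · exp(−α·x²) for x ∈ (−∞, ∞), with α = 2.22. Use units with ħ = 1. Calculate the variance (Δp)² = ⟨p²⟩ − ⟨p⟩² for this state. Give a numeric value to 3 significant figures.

6.66

Compute ⟨p⟩ and ⟨p²⟩ separately; (Δp)² = ⟨p²⟩ − ⟨p⟩².
Expand each integrand as polynomial × e^(−2αx²) and use ∫x^(2j)·e^(−2αx²) dx = (2j−1)!!/(4α)^j · √(π/(2α)), odd powers → 0; here √(π/(2α)) = 0.84117. Differentiate with the product rule, d/dx e^(−αx²) = −2αx·e^(−αx²).
Normalization: ∫|φ|² dx = 0.094726.
⟨p⟩ = 0.0000 and ⟨p²⟩ = 6.6600.
(Δp)² = 6.6600 − (0.0000)² = 6.6600.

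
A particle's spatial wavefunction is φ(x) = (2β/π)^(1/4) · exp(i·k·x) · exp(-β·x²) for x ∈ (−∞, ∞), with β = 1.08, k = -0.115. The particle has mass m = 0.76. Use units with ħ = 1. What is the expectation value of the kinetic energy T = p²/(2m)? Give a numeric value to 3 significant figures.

T = −(ħ²/2m) d²/dx², so ⟨T⟩ = −(ħ²/2m) ∫ φ*·φ'' dx; with m = 0.76.
Gaussian moments: ∫x^(2j)·e^(−2βx²) dx = (2j−1)!!/(4β)^j · √(π/(2β)), odd powers integrate to 0; here √(π/(2β)) = 1.2060. Derivatives: φ′ = (ik − 2βx)·φ, φ″ = ((ik − 2βx)² − 2β)·φ; the odd-in-x pieces drop out.
⟨T⟩ = 0.71923.

0.719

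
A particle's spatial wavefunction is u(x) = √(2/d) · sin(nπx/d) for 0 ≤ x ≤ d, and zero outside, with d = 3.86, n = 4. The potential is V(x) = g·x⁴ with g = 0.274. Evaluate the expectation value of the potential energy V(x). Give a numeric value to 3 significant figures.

⟨V⟩ = ∫ V(x)·|u|² dx.
With sin²θ = (1 − cos2θ)/2 on 0 ≤ x ≤ d: ∫sin²(nπx/d) dx = d/2, ∫x·sin²(nπx/d) dx = d²/4, ∫x²·sin²(nπx/d) dx = d³·(1/6 − 1/(4n²π²)); higher powers xᵏ the same way, integrating xᵏ·cos(2nπx/d) by parts.
⟨V⟩ = 11.784.

11.8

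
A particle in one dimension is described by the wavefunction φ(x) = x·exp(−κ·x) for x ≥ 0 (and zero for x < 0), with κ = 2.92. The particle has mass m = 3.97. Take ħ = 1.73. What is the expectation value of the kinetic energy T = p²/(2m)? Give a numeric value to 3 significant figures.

3.21

T = −(ħ²/2m) d²/dx², so ⟨T⟩ = −(ħ²/2m) ∫ φ*·φ'' dx / ∫|φ|² dx; with m = 3.97.
Differentiate x·exp(−κ·x) with the product rule; every integrand then reduces to terms xʲ·e^(−2κx) on [0, ∞), with ∫₀^∞ xʲ·e^(−2κx) dx = j!/(2κ)^(j+1).
State is unnormalized: ∫|φ|² dx = 0.010041, and ∫φ*·(−ħ²/2m · φ'') dx = 0.032272, so ⟨T⟩ = 0.032272 / 0.010041.
⟨T⟩ = 3.2139.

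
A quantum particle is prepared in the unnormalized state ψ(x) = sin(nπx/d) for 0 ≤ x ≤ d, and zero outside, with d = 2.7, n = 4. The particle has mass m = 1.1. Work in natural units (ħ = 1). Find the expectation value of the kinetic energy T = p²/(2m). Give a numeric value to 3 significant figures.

T = −(ħ²/2m) d²/dx², so ⟨T⟩ = −(ħ²/2m) ∫ ψ*·ψ'' dx / ∫|ψ|² dx; with m = 1.1.
d/dx sin(nπx/d) = (nπ/d)·cos(nπx/d) and d²/dx² sin(nπx/d) = −(nπ/d)²·sin(nπx/d); on 0 ≤ x ≤ d, ∫sin²(nπx/d) dx = d/2 and ∫sin(nπx/d)·cos(nπx/d) dx = 0.
State is unnormalized: ∫|ψ|² dx = 1.3500, and ∫ψ*·(−ħ²/2m · ψ'') dx = 13.292, so ⟨T⟩ = 13.292 / 1.3500.
⟨T⟩ = 9.8462.

9.85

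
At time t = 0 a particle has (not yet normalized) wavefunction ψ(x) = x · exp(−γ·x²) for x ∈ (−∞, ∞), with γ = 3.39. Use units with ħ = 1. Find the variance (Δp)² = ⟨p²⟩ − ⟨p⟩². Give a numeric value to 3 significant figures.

Compute ⟨p⟩ and ⟨p²⟩ separately; (Δp)² = ⟨p²⟩ − ⟨p⟩².
Expand each integrand as polynomial × e^(−2γx²) and use ∫x^(2j)·e^(−2γx²) dx = (2j−1)!!/(4γ)^j · √(π/(2γ)), odd powers → 0; here √(π/(2γ)) = 0.68071. Differentiate with the product rule, d/dx e^(−γx²) = −2γx·e^(−γx²).
Normalization: ∫|ψ|² dx = 0.050200.
⟨p⟩ = 0.0000 and ⟨p²⟩ = 10.170.
(Δp)² = 10.170 − (0.0000)² = 10.170.

10.2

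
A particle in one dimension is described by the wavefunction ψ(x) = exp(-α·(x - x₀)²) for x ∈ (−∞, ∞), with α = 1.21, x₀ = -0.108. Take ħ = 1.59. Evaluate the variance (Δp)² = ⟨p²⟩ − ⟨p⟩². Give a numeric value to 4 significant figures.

Compute ⟨p⟩ and ⟨p²⟩ separately; (Δp)² = ⟨p²⟩ − ⟨p⟩².
Gaussian moments (u = x − x₀): ∫u^(2j)·e^(−2αu²) du = (2j−1)!!/(4α)^j · √(π/(2α)), odd powers integrate to 0; here √(π/(2α)) = 1.1394. Derivatives: d/dx e^(−αu²) = −2αu·e^(−αu²), d²/dx² e^(−αu²) = (4α²u² − 2α)·e^(−αu²).
Normalization: ∫|ψ|² dx = 1.1394.
⟨p⟩ = 0.0000 and ⟨p²⟩ = 3.0590.
(Δp)² = 3.0590 − (0.0000)² = 3.0590.

3.059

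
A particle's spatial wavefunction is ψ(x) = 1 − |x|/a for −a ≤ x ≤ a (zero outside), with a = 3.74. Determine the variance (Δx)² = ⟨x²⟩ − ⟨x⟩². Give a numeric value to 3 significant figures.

1.40

Compute ⟨x⟩ and ⟨x²⟩ separately, then (Δx)² = ⟨x²⟩ − ⟨x⟩².
ψ is even, so ∫ over [−a, a] = 2∫₀ᵃ with ψ = 1 − x/a there: ∫₀ᵃ (1 − x/a)² dx = a/3, ∫₀ᵃ x²(1 − x/a)² dx = a³/30, ∫₀ᵃ x⁴(1 − x/a)² dx = a⁵/105.
Normalization: ∫|ψ|² dx = 2.4933.
⟨x⟩ = 0.0000 and ⟨x²⟩ = 1.3988.
(Δx)² = 1.3988 − (0.0000)² = 1.3988.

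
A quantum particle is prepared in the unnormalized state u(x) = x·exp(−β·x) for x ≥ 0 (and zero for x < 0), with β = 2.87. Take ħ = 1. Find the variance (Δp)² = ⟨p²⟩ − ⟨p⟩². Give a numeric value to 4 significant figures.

Compute ⟨p⟩ and ⟨p²⟩ separately; (Δp)² = ⟨p²⟩ − ⟨p⟩².
Differentiate x·exp(−β·x) with the product rule; every integrand then reduces to terms xʲ·e^(−2βx) on [0, ∞), with ∫₀^∞ xʲ·e^(−2βx) dx = j!/(2β)^(j+1).
Normalization: ∫|u|² dx = 0.010575.
⟨p⟩ = 0.0000 and ⟨p²⟩ = 8.2369.
(Δp)² = 8.2369 − (0.0000)² = 8.2369.

8.237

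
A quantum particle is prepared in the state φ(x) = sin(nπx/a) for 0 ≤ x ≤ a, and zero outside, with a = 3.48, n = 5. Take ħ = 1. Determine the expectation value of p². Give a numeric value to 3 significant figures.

p² φ = −ħ² d²φ/dx²; ⟨p²⟩ = −ħ² ∫ φ*·φ'' dx / ∫|φ|² dx.
d/dx sin(nπx/a) = (nπ/a)·cos(nπx/a) and d²/dx² sin(nπx/a) = −(nπ/a)²·sin(nπx/a); on 0 ≤ x ≤ a, ∫sin²(nπx/a) dx = a/2 and ∫sin(nπx/a)·cos(nπx/a) dx = 0.
State is unnormalized: ∫|φ|² dx = 1.7400, and ∫φ*·(−ħ² φ'') dx = 35.451, so ⟨p²⟩ = 35.451 / 1.7400.
⟨p²⟩ = 20.374.

20.4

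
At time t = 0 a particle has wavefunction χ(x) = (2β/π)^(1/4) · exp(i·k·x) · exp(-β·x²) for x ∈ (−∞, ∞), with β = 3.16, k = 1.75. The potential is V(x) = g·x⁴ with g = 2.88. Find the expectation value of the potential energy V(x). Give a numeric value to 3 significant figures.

⟨V⟩ = ∫ V(x)·|χ|² dx.
Gaussian moments: ∫x^(2j)·e^(−2βx²) dx = (2j−1)!!/(4β)^j · √(π/(2β)), odd powers integrate to 0; here √(π/(2β)) = 0.70504.
⟨V⟩ = 0.054078.

0.0541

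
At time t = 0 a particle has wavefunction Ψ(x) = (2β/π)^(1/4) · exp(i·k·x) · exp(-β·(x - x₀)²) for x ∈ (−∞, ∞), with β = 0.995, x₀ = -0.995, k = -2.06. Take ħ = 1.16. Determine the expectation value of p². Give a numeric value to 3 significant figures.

p² Ψ = −ħ² d²Ψ/dx²; ⟨p²⟩ = −ħ² ∫ Ψ*·Ψ'' dx.
Gaussian moments (u = x − x₀): ∫u^(2j)·e^(−2βu²) du = (2j−1)!!/(4β)^j · √(π/(2β)), odd powers integrate to 0; here √(π/(2β)) = 1.2565. Derivatives: Ψ′ = (ik − 2βu)·Ψ, Ψ″ = ((ik − 2βu)² − 2β)·Ψ; the odd-in-u pieces drop out.
⟨p²⟩ = 7.0491.

7.05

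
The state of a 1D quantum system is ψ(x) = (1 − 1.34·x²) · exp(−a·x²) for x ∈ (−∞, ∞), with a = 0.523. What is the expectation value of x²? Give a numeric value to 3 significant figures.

⟨x²⟩ = ∫ x²·|ψ|² dx / ∫|ψ|² dx (integrals over the domain).
Expand each integrand as polynomial × e^(−2ax²) and use ∫x^(2j)·e^(−2ax²) dx = (2j−1)!!/(4a)^j · √(π/(2a)), odd powers → 0; here √(π/(2a)) = 1.7330.
State is unnormalized: ∫|ψ|² dx = 1.6460, and ∫ψ*·x²·ψ dx = 2.7429, so ⟨x²⟩ = 2.7429 / 1.6460.
⟨x²⟩ = 1.6664.

1.67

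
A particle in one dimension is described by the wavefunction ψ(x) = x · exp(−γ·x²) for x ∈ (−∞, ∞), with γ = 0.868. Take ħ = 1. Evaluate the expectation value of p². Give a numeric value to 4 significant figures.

2.604

p² ψ = −ħ² d²ψ/dx²; ⟨p²⟩ = −ħ² ∫ ψ*·ψ'' dx / ∫|ψ|² dx.
Expand each integrand as polynomial × e^(−2γx²) and use ∫x^(2j)·e^(−2γx²) dx = (2j−1)!!/(4γ)^j · √(π/(2γ)), odd powers → 0; here √(π/(2γ)) = 1.3452. Differentiate with the product rule, d/dx e^(−γx²) = −2γx·e^(−γx²).
State is unnormalized: ∫|ψ|² dx = 0.38745, and ∫ψ*·(−ħ² ψ'') dx = 1.0089, so ⟨p²⟩ = 1.0089 / 0.38745.
⟨p²⟩ = 2.6040.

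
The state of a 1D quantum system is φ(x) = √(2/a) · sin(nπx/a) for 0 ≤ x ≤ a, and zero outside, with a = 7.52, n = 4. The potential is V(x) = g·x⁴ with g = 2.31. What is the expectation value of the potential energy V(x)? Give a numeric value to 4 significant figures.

1431.

⟨V⟩ = ∫ V(x)·|φ|² dx.
With sin²θ = (1 − cos2θ)/2 on 0 ≤ x ≤ a: ∫sin²(nπx/a) dx = a/2, ∫x·sin²(nπx/a) dx = a²/4, ∫x²·sin²(nπx/a) dx = a³·(1/6 − 1/(4n²π²)); higher powers xᵏ the same way, integrating xᵏ·cos(2nπx/a) by parts.
⟨V⟩ = 1431.1.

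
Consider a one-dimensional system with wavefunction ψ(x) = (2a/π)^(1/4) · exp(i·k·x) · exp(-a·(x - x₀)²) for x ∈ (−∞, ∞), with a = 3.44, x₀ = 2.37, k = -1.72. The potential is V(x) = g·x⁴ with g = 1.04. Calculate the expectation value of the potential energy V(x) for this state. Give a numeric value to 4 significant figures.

35.38

⟨V⟩ = ∫ V(x)·|ψ|² dx.
Gaussian moments (u = x − x₀): ∫u^(2j)·e^(−2au²) du = (2j−1)!!/(4a)^j · √(π/(2a)), odd powers integrate to 0; here √(π/(2a)) = 0.67574.
⟨V⟩ = 35.375.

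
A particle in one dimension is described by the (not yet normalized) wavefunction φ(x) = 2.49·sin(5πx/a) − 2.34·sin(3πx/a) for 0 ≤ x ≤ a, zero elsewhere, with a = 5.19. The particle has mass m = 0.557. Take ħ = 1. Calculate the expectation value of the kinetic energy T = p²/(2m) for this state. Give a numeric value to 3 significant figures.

T = −(ħ²/2m) d²/dx², so ⟨T⟩ = −(ħ²/2m) ∫ φ*·φ'' dx / ∫|φ|² dx; with m = 0.557.
d²/dx² sin(jπx/a) = −(jπ/a)²·sin(jπx/a); on 0 ≤ x ≤ a, ∫sin²(jπx/a) dx = a/2 and ∫sin(jπx/a)·sin(lπx/a) dx = 0 for j ≠ l, so only diagonal terms survive in ∫|φ|² and ∫φ·φ″; ∫φ·φ′ dx = [φ²/2] between the walls = 0.
State is unnormalized: ∫|φ|² dx = 30.298, and ∫φ*·(−ħ²/2m · φ'') dx = 174.36, so ⟨T⟩ = 174.36 / 30.298.
⟨T⟩ = 5.7548.

5.75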